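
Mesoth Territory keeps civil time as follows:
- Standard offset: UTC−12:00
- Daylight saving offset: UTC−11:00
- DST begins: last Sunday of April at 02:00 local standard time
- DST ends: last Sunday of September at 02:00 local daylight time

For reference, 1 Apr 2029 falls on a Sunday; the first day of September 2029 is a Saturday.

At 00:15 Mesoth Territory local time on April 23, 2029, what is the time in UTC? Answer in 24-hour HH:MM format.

1 April 2029 is a Sunday, so Sundays fall on 1, 8, 15, 22, 29; the last is April 29.
1 September 2029 is a Saturday, so Sundays fall on 2, 9, 16, 23, 30; the last is September 30.
April 23, 2029 does not fall between 29 April and 30 September, so daylight saving is not in effect and Mesoth Territory is at UTC−12:00.
00:15 local + 12h = 12:15 UTC.

12:15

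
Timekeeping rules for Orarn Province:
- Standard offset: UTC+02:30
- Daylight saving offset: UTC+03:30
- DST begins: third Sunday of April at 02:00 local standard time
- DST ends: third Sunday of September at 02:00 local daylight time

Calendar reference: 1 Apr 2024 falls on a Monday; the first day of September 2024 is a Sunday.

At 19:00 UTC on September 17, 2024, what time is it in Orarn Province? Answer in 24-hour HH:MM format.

21:30

1 April 2024 is a Monday, so the first Sunday is April 7 and the third is April 21.
1 September 2024 is a Sunday, so the first Sunday is September 1 and the third is September 15.
At the standard offset (UTC+02:30), 19:00 UTC + 2h30m = 21:30 Orarn Province standard time.
The standard-time date in Orarn Province, September 17, 2024, does not fall between 21 April and 15 September, so daylight saving is not in effect and Orarn Province is at UTC+02:30.
19:00 UTC + 2h30m = 21:30 local.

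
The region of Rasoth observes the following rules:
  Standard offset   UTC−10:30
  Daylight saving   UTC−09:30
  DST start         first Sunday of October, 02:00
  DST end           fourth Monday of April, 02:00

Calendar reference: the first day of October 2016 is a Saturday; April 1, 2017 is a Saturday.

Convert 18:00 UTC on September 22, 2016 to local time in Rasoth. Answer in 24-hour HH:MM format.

1 October 2016 is a Saturday, so the first Sunday is October 2.
1 April 2017 is a Saturday, so the first Monday is April 3 and the fourth is April 24.
At the standard offset (UTC−10:30), 18:00 UTC − 10h30m = 07:30 Rasoth standard time.
The standard-time date in Rasoth, September 22, 2016, is outside the daylight-saving period (2 October 2016 – 24 April 2017), so Rasoth is on standard time, UTC−10:30.
18:00 UTC − 10h30m = 07:30 local.

07:30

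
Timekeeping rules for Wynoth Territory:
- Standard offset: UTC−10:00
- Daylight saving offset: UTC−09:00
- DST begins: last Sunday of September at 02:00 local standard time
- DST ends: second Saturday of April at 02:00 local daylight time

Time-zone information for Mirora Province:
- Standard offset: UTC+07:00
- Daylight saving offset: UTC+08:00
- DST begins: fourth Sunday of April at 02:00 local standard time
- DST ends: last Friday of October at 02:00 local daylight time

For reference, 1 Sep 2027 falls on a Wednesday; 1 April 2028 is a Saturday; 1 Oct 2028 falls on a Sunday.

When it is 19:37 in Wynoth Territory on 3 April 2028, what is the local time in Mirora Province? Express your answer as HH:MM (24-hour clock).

11:37

1 September 2027 is a Wednesday, so Sundays fall on 5, 12, 19, 26; the last is September 26.
1 April 2028 is a Saturday, so the first Saturday is April 1 and the second is April 8.
3 April 2028 lies within the daylight-saving period (26 September 2027 – 8 April 2028), so Wynoth Territory is on daylight time, UTC−09:00.
19:37 Wynoth Territory + 9h = 04:37 UTC (rolling into the next day, 4 April 2028).
1 April 2028 is a Saturday, so the first Sunday is April 2 and the fourth is April 23.
1 October 2028 is a Sunday, so Fridays fall on 6, 13, 20, 27; the last is October 27.
At the standard offset (UTC+07:00), 04:37 UTC + 7h = 11:37 Mirora Province standard time.
The standard-time date in Mirora Province, 4 April 2028, is outside the daylight-saving period (23 April – 27 October), so Mirora Province is on standard time, UTC+07:00.
04:37 UTC + 7h = 11:37 Mirora Province.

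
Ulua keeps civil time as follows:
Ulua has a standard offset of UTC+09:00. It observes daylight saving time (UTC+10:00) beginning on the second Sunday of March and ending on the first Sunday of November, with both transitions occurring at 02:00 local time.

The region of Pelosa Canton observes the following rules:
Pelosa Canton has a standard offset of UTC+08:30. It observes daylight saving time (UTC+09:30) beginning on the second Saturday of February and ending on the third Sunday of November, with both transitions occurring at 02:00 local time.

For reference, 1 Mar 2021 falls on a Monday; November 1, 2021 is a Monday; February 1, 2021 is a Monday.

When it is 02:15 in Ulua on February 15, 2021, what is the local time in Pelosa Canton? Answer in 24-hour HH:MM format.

1 March 2021 is a Monday, so the first Sunday is March 7 and the second is March 14.
1 November 2021 is a Monday, so the first Sunday is November 7.
February 15, 2021 does not fall between 14 March and 7 November, so daylight saving is not in effect and Ulua is at UTC+09:00.
02:15 Ulua − 9h = 17:15 UTC (rolling into the previous day, 14 February 2021).
1 February 2021 is a Monday, so the first Saturday is February 6 and the second is February 13.
1 November 2021 is a Monday, so the first Sunday is November 7 and the third is November 21.
At the standard offset (UTC+08:30), 17:15 UTC + 8h30m = 01:45 Pelosa Canton standard time (rolling into the next day, 15 February 2021).
The standard-time date in Pelosa Canton, February 15, 2021, lies within the daylight-saving period (13 February – 21 November), so Pelosa Canton is on daylight time, UTC+09:30.
17:15 UTC + 9h30m = 02:45 Pelosa Canton (rolling into the next day, 15 February 2021).

02:45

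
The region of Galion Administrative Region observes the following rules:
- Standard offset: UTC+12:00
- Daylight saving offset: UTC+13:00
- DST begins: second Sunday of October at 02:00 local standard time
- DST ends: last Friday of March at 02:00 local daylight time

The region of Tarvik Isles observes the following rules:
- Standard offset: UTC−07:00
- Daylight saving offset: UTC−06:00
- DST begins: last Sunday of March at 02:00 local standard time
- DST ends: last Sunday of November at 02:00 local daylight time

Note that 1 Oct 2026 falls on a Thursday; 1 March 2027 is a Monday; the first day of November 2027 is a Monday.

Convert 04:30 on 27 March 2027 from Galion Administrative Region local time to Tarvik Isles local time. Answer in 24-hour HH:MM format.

1 October 2026 is a Thursday, so the first Sunday is October 4 and the second is October 11.
1 March 2027 is a Monday, so Fridays fall on 5, 12, 19, 26; the last is March 26.
Daylight saving runs 11 October 2026 – 26 March 2027; 27 March 2027 is outside that window, so Galion Administrative Region is on standard time at UTC+12:00.
04:30 Galion Administrative Region − 12h = 16:30 UTC (rolling into the previous day, 26 March 2027).
1 March 2027 is a Monday, so Sundays fall on 7, 14, 21, 28; the last is March 28.
1 November 2027 is a Monday, so Sundays fall on 7, 14, 21, 28; the last is November 28.
At the standard offset (UTC−07:00), 16:30 UTC − 7h = 09:30 Tarvik Isles standard time.
The standard-time date in Tarvik Isles, 26 March 2027, does not fall between 28 March and 28 November, so daylight saving is not in effect and Tarvik Isles is at UTC−07:00.
16:30 UTC − 7h = 09:30 Tarvik Isles.

09:30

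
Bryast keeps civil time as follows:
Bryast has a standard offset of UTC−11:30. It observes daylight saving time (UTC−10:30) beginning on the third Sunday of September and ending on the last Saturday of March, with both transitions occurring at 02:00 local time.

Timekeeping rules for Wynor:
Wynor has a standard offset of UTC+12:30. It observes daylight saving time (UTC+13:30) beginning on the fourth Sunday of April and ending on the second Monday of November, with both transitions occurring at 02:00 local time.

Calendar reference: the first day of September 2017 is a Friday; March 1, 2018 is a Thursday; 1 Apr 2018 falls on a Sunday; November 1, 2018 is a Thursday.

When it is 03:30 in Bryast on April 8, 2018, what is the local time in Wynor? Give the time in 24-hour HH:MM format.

03:30

1 September 2017 is a Friday, so the first Sunday is September 3 and the third is September 17.
1 March 2018 is a Thursday, so Saturdays fall on 3, 10, 17, 24, 31; the last is March 31.
April 8, 2018 does not fall between 17 September 2017 and 31 March 2018, so daylight saving is not in effect and Bryast is at UTC−11:30.
03:30 Bryast + 11h30m = 15:00 UTC.
1 April 2018 is a Sunday, so the first Sunday is April 1 and the fourth is April 22.
1 November 2018 is a Thursday, so the first Monday is November 5 and the second is November 12.
At the standard offset (UTC+12:30), 15:00 UTC + 12h30m = 03:30 Wynor standard time (rolling into the next day, 9 April 2018).
The standard-time date in Wynor, April 9, 2018, is outside the daylight-saving period (22 April – 12 November), so Wynor is on standard time, UTC+12:30.
15:00 UTC + 12h30m = 03:30 Wynor (rolling into the next day, 9 April 2018).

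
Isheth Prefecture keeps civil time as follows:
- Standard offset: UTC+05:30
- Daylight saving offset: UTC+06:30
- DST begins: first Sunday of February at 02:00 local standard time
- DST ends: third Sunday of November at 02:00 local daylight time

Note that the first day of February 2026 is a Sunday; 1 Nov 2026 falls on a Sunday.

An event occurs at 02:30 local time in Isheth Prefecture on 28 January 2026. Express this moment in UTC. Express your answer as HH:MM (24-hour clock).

21:00

1 February 2026 is a Sunday, so the first Sunday is February 1.
1 November 2026 is a Sunday, so the first Sunday is November 1 and the third is November 15.
28 January 2026 does not fall between 1 February and 15 November, so daylight saving is not in effect and Isheth Prefecture is at UTC+05:30.
02:30 local − 5h30m = 21:00 UTC (rolling into the previous day, 27 January 2026).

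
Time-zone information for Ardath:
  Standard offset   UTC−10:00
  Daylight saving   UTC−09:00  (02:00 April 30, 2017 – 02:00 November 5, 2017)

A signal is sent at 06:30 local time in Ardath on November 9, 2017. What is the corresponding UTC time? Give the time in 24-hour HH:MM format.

16:30

November 9, 2017 does not fall between 30 April and 5 November, so daylight saving is not in effect and Ardath is at UTC−10:00.
06:30 local + 10h = 16:30 UTC.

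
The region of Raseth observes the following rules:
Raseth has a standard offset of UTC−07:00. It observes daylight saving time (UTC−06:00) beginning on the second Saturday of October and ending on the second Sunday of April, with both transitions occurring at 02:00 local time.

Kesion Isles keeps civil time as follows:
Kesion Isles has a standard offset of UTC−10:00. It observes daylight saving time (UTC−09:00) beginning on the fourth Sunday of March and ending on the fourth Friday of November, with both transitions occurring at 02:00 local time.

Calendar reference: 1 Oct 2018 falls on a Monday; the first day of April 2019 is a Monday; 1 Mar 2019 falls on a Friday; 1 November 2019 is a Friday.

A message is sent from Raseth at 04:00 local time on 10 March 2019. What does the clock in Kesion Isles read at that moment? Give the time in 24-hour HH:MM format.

1 October 2018 is a Monday, so the first Saturday is October 6 and the second is October 13.
1 April 2019 is a Monday, so the first Sunday is April 7 and the second is April 14.
10 March 2019 lies within the daylight-saving period (13 October 2018 – 14 April 2019), so Raseth is on daylight time, UTC−06:00.
04:00 Raseth + 6h = 10:00 UTC.
1 March 2019 is a Friday, so the first Sunday is March 3 and the fourth is March 24.
1 November 2019 is a Friday, so the first Friday is November 1 and the fourth is November 22.
At the standard offset (UTC−10:00), 10:00 UTC − 10h = 00:00 Kesion Isles standard time.
The standard-time date in Kesion Isles, 10 March 2019, does not fall between 24 March and 22 November, so daylight saving is not in effect and Kesion Isles is at UTC−10:00.
10:00 UTC − 10h = 00:00 Kesion Isles.

00:00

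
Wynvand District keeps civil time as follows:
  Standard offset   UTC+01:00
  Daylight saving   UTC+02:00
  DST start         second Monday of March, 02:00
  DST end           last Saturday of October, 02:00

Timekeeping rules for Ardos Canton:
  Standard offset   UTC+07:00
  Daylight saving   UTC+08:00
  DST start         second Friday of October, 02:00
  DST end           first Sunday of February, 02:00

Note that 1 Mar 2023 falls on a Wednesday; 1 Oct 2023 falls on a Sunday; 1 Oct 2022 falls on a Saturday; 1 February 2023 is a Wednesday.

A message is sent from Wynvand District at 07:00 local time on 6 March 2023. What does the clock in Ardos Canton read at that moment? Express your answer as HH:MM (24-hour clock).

13:00

1 March 2023 is a Wednesday, so the first Monday is March 6 and the second is March 13.
1 October 2023 is a Sunday, so Saturdays fall on 7, 14, 21, 28; the last is October 28.
6 March 2023 is outside the daylight-saving period (13 March – 28 October), so Wynvand District is on standard time, UTC+01:00.
07:00 Wynvand District − 1h = 06:00 UTC.
1 October 2022 is a Saturday, so the first Friday is October 7 and the second is October 14.
1 February 2023 is a Wednesday, so the first Sunday is February 5.
At the standard offset (UTC+07:00), 06:00 UTC + 7h = 13:00 Ardos Canton standard time.
Daylight saving runs 14 October 2022 – 5 February 2023; the standard-time date in Ardos Canton, 6 March 2023, is outside that window, so Ardos Canton is on standard time at UTC+07:00.
06:00 UTC + 7h = 13:00 Ardos Canton.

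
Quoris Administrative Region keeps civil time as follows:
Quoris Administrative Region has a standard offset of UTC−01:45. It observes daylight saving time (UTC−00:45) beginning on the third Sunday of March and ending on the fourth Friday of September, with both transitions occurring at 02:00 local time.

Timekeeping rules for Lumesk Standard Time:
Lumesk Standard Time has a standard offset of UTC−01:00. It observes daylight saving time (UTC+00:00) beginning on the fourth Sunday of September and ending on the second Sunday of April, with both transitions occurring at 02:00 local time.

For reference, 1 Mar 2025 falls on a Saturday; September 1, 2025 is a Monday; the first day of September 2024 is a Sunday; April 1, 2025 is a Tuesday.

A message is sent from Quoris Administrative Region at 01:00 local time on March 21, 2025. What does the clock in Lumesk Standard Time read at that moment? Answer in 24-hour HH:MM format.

1 March 2025 is a Saturday, so the first Sunday is March 2 and the third is March 16.
1 September 2025 is a Monday, so the first Friday is September 5 and the fourth is September 26.
March 21, 2025 falls between 16 March and 26 September, so daylight saving is in effect and Quoris Administrative Region is at UTC−00:45.
01:00 Quoris Administrative Region + 0h45m = 01:45 UTC.
1 September 2024 is a Sunday, so the first Sunday is September 1 and the fourth is September 22.
1 April 2025 is a Tuesday, so the first Sunday is April 6 and the second is April 13.
At the standard offset (UTC−01:00), 01:45 UTC − 1h = 00:45 Lumesk Standard Time standard time.
The standard-time date in Lumesk Standard Time, March 21, 2025, lies within the daylight-saving period (22 September 2024 – 13 April 2025), so Lumesk Standard Time is on daylight time, UTC+00:00.
01:45 UTC + 0h = 01:45 Lumesk Standard Time.

01:45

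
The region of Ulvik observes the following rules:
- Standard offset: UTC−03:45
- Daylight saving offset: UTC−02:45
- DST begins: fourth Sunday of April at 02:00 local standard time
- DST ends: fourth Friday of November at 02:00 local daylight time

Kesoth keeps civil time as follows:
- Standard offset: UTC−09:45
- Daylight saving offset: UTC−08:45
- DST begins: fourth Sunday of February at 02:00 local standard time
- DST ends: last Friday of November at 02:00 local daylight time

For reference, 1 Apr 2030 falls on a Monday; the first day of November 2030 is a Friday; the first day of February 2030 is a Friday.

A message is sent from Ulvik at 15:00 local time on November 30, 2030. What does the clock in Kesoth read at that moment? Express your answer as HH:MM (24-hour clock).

09:00

1 April 2030 is a Monday, so the first Sunday is April 7 and the fourth is April 28.
1 November 2030 is a Friday, so the first Friday is November 1 and the fourth is November 22.
November 30, 2030 is outside the daylight-saving period (28 April – 22 November), so Ulvik is on standard time, UTC−03:45.
15:00 Ulvik + 3h45m = 18:45 UTC.
1 February 2030 is a Friday, so the first Sunday is February 3 and the fourth is February 24.
1 November 2030 is a Friday, so Fridays fall on 1, 8, 15, 22, 29; the last is November 29.
At the standard offset (UTC−09:45), 18:45 UTC − 9h45m = 09:00 Kesoth standard time.
Daylight saving runs 24 February – 29 November; the standard-time date in Kesoth, November 30, 2030, is outside that window, so Kesoth is on standard time at UTC−09:45.
18:45 UTC − 9h45m = 09:00 Kesoth.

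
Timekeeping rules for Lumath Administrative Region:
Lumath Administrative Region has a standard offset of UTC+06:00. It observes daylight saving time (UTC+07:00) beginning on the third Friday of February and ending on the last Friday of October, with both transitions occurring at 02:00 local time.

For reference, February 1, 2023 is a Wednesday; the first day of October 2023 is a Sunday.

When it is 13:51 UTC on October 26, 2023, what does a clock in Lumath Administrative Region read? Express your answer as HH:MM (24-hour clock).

1 February 2023 is a Wednesday, so the first Friday is February 3 and the third is February 17.
1 October 2023 is a Sunday, so Fridays fall on 6, 13, 20, 27; the last is October 27.
At the standard offset (UTC+06:00), 13:51 UTC + 6h = 19:51 Lumath Administrative Region standard time.
The standard-time date in Lumath Administrative Region, October 26, 2023, lies within the daylight-saving period (17 February – 27 October), so Lumath Administrative Region is on daylight time, UTC+07:00.
13:51 UTC + 7h = 20:51 local.

20:51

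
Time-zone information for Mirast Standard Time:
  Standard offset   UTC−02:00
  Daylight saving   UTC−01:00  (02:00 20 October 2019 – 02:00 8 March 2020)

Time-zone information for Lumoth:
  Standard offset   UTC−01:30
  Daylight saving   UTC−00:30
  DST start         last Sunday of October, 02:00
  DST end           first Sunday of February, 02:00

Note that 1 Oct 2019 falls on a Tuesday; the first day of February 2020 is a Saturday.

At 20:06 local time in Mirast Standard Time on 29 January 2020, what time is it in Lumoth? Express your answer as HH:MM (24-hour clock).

Daylight saving runs 20 October 2019 – 8 March 2020; 29 January 2020 is inside that window, so Mirast Standard Time is at UTC−01:00.
20:06 Mirast Standard Time + 1h = 21:06 UTC.
1 October 2019 is a Tuesday, so Sundays fall on 6, 13, 20, 27; the last is October 27.
1 February 2020 is a Saturday, so the first Sunday is February 2.
At the standard offset (UTC−01:30), 21:06 UTC − 1h30m = 19:36 Lumoth standard time.
Daylight saving runs 27 October 2019 – 2 February 2020; the standard-time date in Lumoth, 29 January 2020, is inside that window, so Lumoth is at UTC−00:30.
21:06 UTC − 0h30m = 20:36 Lumoth.

20:36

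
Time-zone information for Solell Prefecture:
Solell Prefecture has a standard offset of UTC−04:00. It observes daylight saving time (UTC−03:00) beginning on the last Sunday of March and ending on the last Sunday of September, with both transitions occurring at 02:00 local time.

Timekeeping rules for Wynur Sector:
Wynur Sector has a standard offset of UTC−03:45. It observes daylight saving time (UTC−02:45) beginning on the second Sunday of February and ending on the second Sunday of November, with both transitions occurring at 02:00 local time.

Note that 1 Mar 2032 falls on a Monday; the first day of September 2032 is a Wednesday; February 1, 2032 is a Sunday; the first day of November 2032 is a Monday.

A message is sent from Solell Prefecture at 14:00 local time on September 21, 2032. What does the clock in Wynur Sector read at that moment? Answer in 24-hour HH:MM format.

1 March 2032 is a Monday, so Sundays fall on 7, 14, 21, 28; the last is March 28.
1 September 2032 is a Wednesday, so Sundays fall on 5, 12, 19, 26; the last is September 26.
September 21, 2032 lies within the daylight-saving period (28 March – 26 September), so Solell Prefecture is on daylight time, UTC−03:00.
14:00 Solell Prefecture + 3h = 17:00 UTC.
1 February 2032 is a Sunday, so the first Sunday is February 1 and the second is February 8.
1 November 2032 is a Monday, so the first Sunday is November 7 and the second is November 14.
At the standard offset (UTC−03:45), 17:00 UTC − 3h45m = 13:15 Wynur Sector standard time.
Daylight saving runs 8 February – 14 November; the standard-time date in Wynur Sector, September 21, 2032, is inside that window, so Wynur Sector is at UTC−02:45.
17:00 UTC − 2h45m = 14:15 Wynur Sector.

14:15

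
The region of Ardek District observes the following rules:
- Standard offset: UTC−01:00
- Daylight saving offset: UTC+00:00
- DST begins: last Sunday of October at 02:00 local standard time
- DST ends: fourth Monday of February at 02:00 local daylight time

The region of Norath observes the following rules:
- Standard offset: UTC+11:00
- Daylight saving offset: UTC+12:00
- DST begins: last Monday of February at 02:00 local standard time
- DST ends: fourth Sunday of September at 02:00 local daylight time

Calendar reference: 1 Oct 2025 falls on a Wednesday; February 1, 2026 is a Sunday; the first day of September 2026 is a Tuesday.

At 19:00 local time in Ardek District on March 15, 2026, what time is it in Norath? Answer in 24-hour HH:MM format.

1 October 2025 is a Wednesday, so Sundays fall on 5, 12, 19, 26; the last is October 26.
1 February 2026 is a Sunday, so the first Monday is February 2 and the fourth is February 23.
March 15, 2026 does not fall between 26 October 2025 and 23 February 2026, so daylight saving is not in effect and Ardek District is at UTC−01:00.
19:00 Ardek District + 1h = 20:00 UTC.
1 February 2026 is a Sunday, so Mondays fall on 2, 9, 16, 23; the last is February 23.
1 September 2026 is a Tuesday, so the first Sunday is September 6 and the fourth is September 27.
At the standard offset (UTC+11:00), 20:00 UTC + 11h = 07:00 Norath standard time (rolling into the next day, 16 March 2026).
The standard-time date in Norath, March 16, 2026, lies within the daylight-saving period (23 February – 27 September), so Norath is on daylight time, UTC+12:00.
20:00 UTC + 12h = 08:00 Norath (rolling into the next day, 16 March 2026).

08:00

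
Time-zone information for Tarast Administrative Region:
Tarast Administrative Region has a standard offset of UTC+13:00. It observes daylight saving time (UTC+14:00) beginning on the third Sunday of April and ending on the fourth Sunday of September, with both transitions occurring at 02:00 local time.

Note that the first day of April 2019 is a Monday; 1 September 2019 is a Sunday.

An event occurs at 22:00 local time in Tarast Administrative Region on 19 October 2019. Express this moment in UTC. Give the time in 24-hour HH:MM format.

1 April 2019 is a Monday, so the first Sunday is April 7 and the third is April 21.
1 September 2019 is a Sunday, so the first Sunday is September 1 and the fourth is September 22.
Daylight saving runs 21 April – 22 September; 19 October 2019 is outside that window, so Tarast Administrative Region is on standard time at UTC+13:00.
22:00 local − 13h = 09:00 UTC.

09:00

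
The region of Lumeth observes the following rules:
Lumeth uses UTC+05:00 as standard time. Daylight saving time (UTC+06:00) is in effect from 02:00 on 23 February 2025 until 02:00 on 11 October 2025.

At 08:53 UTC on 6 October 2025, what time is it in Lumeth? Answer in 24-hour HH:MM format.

14:53

At the standard offset (UTC+05:00), 08:53 UTC + 5h = 13:53 Lumeth standard time.
Daylight saving runs 23 February – 11 October; the standard-time date in Lumeth, 6 October 2025, is inside that window, so Lumeth is at UTC+06:00.
08:53 UTC + 6h = 14:53 local.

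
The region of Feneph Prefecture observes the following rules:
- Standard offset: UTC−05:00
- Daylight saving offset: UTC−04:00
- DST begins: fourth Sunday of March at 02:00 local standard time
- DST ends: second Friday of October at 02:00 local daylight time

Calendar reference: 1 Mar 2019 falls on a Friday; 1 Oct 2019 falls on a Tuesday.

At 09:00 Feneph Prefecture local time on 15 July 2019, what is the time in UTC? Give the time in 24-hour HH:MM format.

13:00

1 March 2019 is a Friday, so the first Sunday is March 3 and the fourth is March 24.
1 October 2019 is a Tuesday, so the first Friday is October 4 and the second is October 11.
15 July 2019 lies within the daylight-saving period (24 March – 11 October), so Feneph Prefecture is on daylight time, UTC−04:00.
09:00 local + 4h = 13:00 UTC.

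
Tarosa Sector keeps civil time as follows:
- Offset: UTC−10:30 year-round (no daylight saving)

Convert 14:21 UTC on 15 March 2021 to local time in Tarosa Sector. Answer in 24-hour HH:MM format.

Tarosa Sector stays on UTC−10:30 all year.
14:21 UTC − 10h30m = 03:51 local.

03:51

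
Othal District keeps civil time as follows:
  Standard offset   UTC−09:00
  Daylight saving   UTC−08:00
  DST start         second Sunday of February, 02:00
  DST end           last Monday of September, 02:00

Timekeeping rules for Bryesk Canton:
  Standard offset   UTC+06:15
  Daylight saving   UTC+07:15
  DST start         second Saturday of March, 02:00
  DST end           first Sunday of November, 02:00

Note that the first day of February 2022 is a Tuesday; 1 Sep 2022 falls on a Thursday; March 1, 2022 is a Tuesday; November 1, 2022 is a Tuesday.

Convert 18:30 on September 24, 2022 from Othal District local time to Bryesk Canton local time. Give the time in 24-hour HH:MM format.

1 February 2022 is a Tuesday, so the first Sunday is February 6 and the second is February 13.
1 September 2022 is a Thursday, so Mondays fall on 5, 12, 19, 26; the last is September 26.
Daylight saving runs 13 February – 26 September; September 24, 2022 is inside that window, so Othal District is at UTC−08:00.
18:30 Othal District + 8h = 02:30 UTC (rolling into the next day, 25 September 2022).
1 March 2022 is a Tuesday, so the first Saturday is March 5 and the second is March 12.
1 November 2022 is a Tuesday, so the first Sunday is November 6.
At the standard offset (UTC+06:15), 02:30 UTC + 6h15m = 08:45 Bryesk Canton standard time.
The standard-time date in Bryesk Canton, September 25, 2022, lies within the daylight-saving period (12 March – 6 November), so Bryesk Canton is on daylight time, UTC+07:15.
02:30 UTC + 7h15m = 09:45 Bryesk Canton.

09:45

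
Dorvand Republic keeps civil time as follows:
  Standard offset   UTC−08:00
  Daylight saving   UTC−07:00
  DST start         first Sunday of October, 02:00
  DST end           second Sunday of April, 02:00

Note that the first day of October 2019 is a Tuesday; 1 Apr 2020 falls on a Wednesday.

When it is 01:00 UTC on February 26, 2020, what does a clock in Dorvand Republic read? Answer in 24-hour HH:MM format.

1 October 2019 is a Tuesday, so the first Sunday is October 6.
1 April 2020 is a Wednesday, so the first Sunday is April 5 and the second is April 12.
At the standard offset (UTC−08:00), 01:00 UTC − 8h = 17:00 Dorvand Republic standard time (rolling into the previous day, 25 February 2020).
The standard-time date in Dorvand Republic, February 25, 2020, lies within the daylight-saving period (6 October 2019 – 12 April 2020), so Dorvand Republic is on daylight time, UTC−07:00.
01:00 UTC − 7h = 18:00 local (rolling into the previous day, 25 February 2020).

18:00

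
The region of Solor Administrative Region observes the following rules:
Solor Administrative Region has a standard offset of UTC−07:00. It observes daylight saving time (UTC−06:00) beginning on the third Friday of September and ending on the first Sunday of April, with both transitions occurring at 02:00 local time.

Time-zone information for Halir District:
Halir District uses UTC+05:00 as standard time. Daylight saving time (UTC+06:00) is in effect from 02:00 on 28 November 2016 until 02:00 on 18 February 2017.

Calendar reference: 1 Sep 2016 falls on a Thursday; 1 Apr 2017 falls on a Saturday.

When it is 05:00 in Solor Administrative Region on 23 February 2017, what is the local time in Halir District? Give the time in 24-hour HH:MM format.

1 September 2016 is a Thursday, so the first Friday is September 2 and the third is September 16.
1 April 2017 is a Saturday, so the first Sunday is April 2.
23 February 2017 falls between 16 September 2016 and 2 April 2017, so daylight saving is in effect and Solor Administrative Region is at UTC−06:00.
05:00 Solor Administrative Region + 6h = 11:00 UTC.
At the standard offset (UTC+05:00), 11:00 UTC + 5h = 16:00 Halir District standard time.
The standard-time date in Halir District, 23 February 2017, does not fall between 28 November 2016 and 18 February 2017, so daylight saving is not in effect and Halir District is at UTC+05:00.
11:00 UTC + 5h = 16:00 Halir District.

16:00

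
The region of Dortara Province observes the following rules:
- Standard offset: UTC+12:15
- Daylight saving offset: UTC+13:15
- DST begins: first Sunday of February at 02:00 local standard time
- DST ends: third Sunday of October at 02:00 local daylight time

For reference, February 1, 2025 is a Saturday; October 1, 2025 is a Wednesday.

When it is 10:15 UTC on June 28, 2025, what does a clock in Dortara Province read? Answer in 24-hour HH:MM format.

23:30

1 February 2025 is a Saturday, so the first Sunday is February 2.
1 October 2025 is a Wednesday, so the first Sunday is October 5 and the third is October 19.
At the standard offset (UTC+12:15), 10:15 UTC + 12h15m = 22:30 Dortara Province standard time.
Daylight saving runs 2 February – 19 October; the standard-time date in Dortara Province, June 28, 2025, is inside that window, so Dortara Province is at UTC+13:15.
10:15 UTC + 13h15m = 23:30 local.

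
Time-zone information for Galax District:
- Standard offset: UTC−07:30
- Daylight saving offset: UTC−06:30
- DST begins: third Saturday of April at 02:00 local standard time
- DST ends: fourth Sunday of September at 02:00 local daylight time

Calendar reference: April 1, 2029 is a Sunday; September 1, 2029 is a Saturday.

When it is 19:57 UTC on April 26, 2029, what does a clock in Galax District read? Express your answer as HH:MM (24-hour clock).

13:27

1 April 2029 is a Sunday, so the first Saturday is April 7 and the third is April 21.
1 September 2029 is a Saturday, so the first Sunday is September 2 and the fourth is September 23.
At the standard offset (UTC−07:30), 19:57 UTC − 7h30m = 12:27 Galax District standard time.
The standard-time date in Galax District, April 26, 2029, lies within the daylight-saving period (21 April – 23 September), so Galax District is on daylight time, UTC−06:30.
19:57 UTC − 6h30m = 13:27 local.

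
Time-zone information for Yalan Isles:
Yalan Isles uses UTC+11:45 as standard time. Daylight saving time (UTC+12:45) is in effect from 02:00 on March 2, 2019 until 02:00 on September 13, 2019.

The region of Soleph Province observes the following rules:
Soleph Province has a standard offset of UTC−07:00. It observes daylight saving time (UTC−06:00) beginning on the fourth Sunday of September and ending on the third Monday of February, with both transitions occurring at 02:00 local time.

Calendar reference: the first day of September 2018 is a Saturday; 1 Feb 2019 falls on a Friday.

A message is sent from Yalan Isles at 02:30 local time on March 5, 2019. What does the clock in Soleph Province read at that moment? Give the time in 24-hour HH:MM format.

Daylight saving runs 2 March – 13 September; March 5, 2019 is inside that window, so Yalan Isles is at UTC+12:45.
02:30 Yalan Isles − 12h45m = 13:45 UTC (rolling into the previous day, 4 March 2019).
1 September 2018 is a Saturday, so the first Sunday is September 2 and the fourth is September 23.
1 February 2019 is a Friday, so the first Monday is February 4 and the third is February 18.
At the standard offset (UTC−07:00), 13:45 UTC − 7h = 06:45 Soleph Province standard time.
Daylight saving runs 23 September 2018 – 18 February 2019; the standard-time date in Soleph Province, March 4, 2019, is outside that window, so Soleph Province is on standard time at UTC−07:00.
13:45 UTC − 7h = 06:45 Soleph Province.

06:45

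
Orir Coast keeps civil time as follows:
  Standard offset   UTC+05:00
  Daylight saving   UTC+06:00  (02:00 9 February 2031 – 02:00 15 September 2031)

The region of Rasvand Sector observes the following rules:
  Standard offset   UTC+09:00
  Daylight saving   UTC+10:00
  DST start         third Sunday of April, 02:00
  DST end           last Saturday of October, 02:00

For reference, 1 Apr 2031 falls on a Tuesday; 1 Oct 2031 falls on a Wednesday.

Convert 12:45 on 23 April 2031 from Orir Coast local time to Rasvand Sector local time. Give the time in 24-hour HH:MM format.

16:45

23 April 2031 falls between 9 February and 15 September, so daylight saving is in effect and Orir Coast is at UTC+06:00.
12:45 Orir Coast − 6h = 06:45 UTC.
1 April 2031 is a Tuesday, so the first Sunday is April 6 and the third is April 20.
1 October 2031 is a Wednesday, so Saturdays fall on 4, 11, 18, 25; the last is October 25.
At the standard offset (UTC+09:00), 06:45 UTC + 9h = 15:45 Rasvand Sector standard time.
Daylight saving runs 20 April – 25 October; the standard-time date in Rasvand Sector, 23 April 2031, is inside that window, so Rasvand Sector is at UTC+10:00.
06:45 UTC + 10h = 16:45 Rasvand Sector.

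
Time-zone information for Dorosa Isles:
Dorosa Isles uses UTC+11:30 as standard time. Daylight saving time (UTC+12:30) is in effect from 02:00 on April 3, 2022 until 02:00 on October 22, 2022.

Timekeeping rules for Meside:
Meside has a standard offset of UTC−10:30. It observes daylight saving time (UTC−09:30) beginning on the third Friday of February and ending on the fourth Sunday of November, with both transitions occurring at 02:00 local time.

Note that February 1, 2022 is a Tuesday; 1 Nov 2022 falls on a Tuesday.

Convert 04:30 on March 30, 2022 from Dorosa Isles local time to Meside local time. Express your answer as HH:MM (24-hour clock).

07:30

March 30, 2022 does not fall between 3 April and 22 October, so daylight saving is not in effect and Dorosa Isles is at UTC+11:30.
04:30 Dorosa Isles − 11h30m = 17:00 UTC (rolling into the previous day, 29 March 2022).
1 February 2022 is a Tuesday, so the first Friday is February 4 and the third is February 18.
1 November 2022 is a Tuesday, so the first Sunday is November 6 and the fourth is November 27.
At the standard offset (UTC−10:30), 17:00 UTC − 10h30m = 06:30 Meside standard time.
The standard-time date in Meside, March 29, 2022, falls between 18 February and 27 November, so daylight saving is in effect and Meside is at UTC−09:30.
17:00 UTC − 9h30m = 07:30 Meside.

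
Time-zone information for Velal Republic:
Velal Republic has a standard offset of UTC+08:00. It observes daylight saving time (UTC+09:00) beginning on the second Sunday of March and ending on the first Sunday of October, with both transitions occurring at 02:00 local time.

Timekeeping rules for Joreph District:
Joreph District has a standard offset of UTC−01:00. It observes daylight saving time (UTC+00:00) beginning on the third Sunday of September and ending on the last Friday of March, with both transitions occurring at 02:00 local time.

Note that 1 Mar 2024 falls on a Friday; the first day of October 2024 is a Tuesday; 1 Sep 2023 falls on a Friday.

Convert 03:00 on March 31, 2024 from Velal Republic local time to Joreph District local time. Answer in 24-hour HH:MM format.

17:00

1 March 2024 is a Friday, so the first Sunday is March 3 and the second is March 10.
1 October 2024 is a Tuesday, so the first Sunday is October 6.
Daylight saving runs 10 March – 6 October; March 31, 2024 is inside that window, so Velal Republic is at UTC+09:00.
03:00 Velal Republic − 9h = 18:00 UTC (rolling into the previous day, 30 March 2024).
1 September 2023 is a Friday, so the first Sunday is September 3 and the third is September 17.
1 March 2024 is a Friday, so Fridays fall on 1, 8, 15, 22, 29; the last is March 29.
At the standard offset (UTC−01:00), 18:00 UTC − 1h = 17:00 Joreph District standard time.
The standard-time date in Joreph District, March 30, 2024, does not fall between 17 September 2023 and 29 March 2024, so daylight saving is not in effect and Joreph District is at UTC−01:00.
18:00 UTC − 1h = 17:00 Joreph District.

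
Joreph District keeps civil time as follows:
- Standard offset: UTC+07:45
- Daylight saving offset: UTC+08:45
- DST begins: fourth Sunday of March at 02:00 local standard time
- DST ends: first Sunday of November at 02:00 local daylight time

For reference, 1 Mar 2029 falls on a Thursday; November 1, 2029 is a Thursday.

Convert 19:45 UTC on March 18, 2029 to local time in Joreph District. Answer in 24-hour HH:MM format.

1 March 2029 is a Thursday, so the first Sunday is March 4 and the fourth is March 25.
1 November 2029 is a Thursday, so the first Sunday is November 4.
At the standard offset (UTC+07:45), 19:45 UTC + 7h45m = 03:30 Joreph District standard time (rolling into the next day, 19 March 2029).
Daylight saving runs 25 March – 4 November; the standard-time date in Joreph District, March 19, 2029, is outside that window, so Joreph District is on standard time at UTC+07:45.
19:45 UTC + 7h45m = 03:30 local (rolling into the next day, 19 March 2029).

03:30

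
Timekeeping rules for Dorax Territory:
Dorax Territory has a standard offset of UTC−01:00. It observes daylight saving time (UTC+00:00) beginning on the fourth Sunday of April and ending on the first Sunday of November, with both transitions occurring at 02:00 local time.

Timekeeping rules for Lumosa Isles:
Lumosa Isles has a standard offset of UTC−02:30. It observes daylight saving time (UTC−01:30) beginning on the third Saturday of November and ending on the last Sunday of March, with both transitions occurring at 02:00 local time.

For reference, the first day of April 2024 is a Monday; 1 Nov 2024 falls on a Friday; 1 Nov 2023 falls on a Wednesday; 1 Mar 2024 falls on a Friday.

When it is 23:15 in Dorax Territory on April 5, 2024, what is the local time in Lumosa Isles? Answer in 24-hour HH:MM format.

21:45

1 April 2024 is a Monday, so the first Sunday is April 7 and the fourth is April 28.
1 November 2024 is a Friday, so the first Sunday is November 3.
Daylight saving runs 28 April – 3 November; April 5, 2024 is outside that window, so Dorax Territory is on standard time at UTC−01:00.
23:15 Dorax Territory + 1h = 00:15 UTC (rolling into the next day, 6 April 2024).
1 November 2023 is a Wednesday, so the first Saturday is November 4 and the third is November 18.
1 March 2024 is a Friday, so Sundays fall on 3, 10, 17, 24, 31; the last is March 31.
At the standard offset (UTC−02:30), 00:15 UTC − 2h30m = 21:45 Lumosa Isles standard time (rolling into the previous day, 5 April 2024).
Daylight saving runs 18 November 2023 – 31 March 2024; the standard-time date in Lumosa Isles, April 5, 2024, is outside that window, so Lumosa Isles is on standard time at UTC−02:30.
00:15 UTC − 2h30m = 21:45 Lumosa Isles (rolling into the previous day, 5 April 2024).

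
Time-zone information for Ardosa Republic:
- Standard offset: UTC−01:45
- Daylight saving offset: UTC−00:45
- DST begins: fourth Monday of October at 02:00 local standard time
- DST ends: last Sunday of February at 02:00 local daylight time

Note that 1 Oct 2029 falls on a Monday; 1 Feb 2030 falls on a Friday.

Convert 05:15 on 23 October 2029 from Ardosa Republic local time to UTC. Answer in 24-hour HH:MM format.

1 October 2029 is a Monday, so the first Monday is October 1 and the fourth is October 22.
1 February 2030 is a Friday, so Sundays fall on 3, 10, 17, 24; the last is February 24.
23 October 2029 falls between 22 October 2029 and 24 February 2030, so daylight saving is in effect and Ardosa Republic is at UTC−00:45.
05:15 local + 0h45m = 06:00 UTC.

06:00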